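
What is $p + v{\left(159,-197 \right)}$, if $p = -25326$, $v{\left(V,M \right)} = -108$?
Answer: $-25434$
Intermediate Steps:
$p + v{\left(159,-197 \right)} = -25326 - 108 = -25434$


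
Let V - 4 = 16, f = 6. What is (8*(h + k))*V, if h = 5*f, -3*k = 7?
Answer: 13280/3 ≈ 4426.7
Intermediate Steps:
k = -7/3 (k = -1/3*7 = -7/3 ≈ -2.3333)
V = 20 (V = 4 + 16 = 20)
h = 30 (h = 5*6 = 30)
(8*(h + k))*V = (8*(30 - 7/3))*20 = (8*(83/3))*20 = (664/3)*20 = 13280/3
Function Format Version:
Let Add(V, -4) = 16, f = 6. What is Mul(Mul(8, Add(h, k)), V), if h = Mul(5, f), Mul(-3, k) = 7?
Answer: Rational(13280, 3) ≈ 4426.7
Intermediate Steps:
k = Rational(-7, 3) (k = Mul(Rational(-1, 3), 7) = Rational(-7, 3) ≈ -2.3333)
V = 20 (V = Add(4, 16) = 20)
h = 30 (h = Mul(5, 6) = 30)
Mul(Mul(8, Add(h, k)), V) = Mul(Mul(8, Add(30, Rational(-7, 3))), 20) = Mul(Mul(8, Rational(83, 3)), 20) = Mul(Rational(664, 3), 20) = Rational(13280, 3)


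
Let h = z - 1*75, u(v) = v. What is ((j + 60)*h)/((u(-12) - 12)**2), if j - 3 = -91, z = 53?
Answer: 77/72 ≈ 1.0694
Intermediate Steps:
h = -22 (h = 53 - 1*75 = 53 - 75 = -22)
j = -88 (j = 3 - 91 = -88)
((j + 60)*h)/((u(-12) - 12)**2) = ((-88 + 60)*(-22))/((-12 - 12)**2) = (-28*(-22))/((-24)**2) = 616/576 = 616*(1/576) = 77/72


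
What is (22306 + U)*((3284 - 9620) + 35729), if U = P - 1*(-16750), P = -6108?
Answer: 968440564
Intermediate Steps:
U = 10642 (U = -6108 - 1*(-16750) = -6108 + 16750 = 10642)
(22306 + U)*((3284 - 9620) + 35729) = (22306 + 10642)*((3284 - 9620) + 35729) = 32948*(-6336 + 35729) = 32948*29393 = 968440564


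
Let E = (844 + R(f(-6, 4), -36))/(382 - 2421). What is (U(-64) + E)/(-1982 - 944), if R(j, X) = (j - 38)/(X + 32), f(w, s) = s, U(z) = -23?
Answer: 95499/11932228 ≈ 0.0080034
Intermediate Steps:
R(j, X) = (-38 + j)/(32 + X)
E = -1705/4078 (E = (844 + (-38 + 4)/(32 - 36))/(382 - 2421) = (844 - 34/(-4))/(-2039) = (844 - ¼*(-34))*(-1/2039) = (844 + 17/2)*(-1/2039) = (1705/2)*(-1/2039) = -1705/4078 ≈ -0.41810)
(U(-64) + E)/(-1982 - 944) = (-23 - 1705/4078)/(-1982 - 944) = -95499/4078/(-2926) = -95499/4078*(-1/2926) = 95499/11932228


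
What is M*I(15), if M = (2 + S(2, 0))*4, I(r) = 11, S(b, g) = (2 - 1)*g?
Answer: 88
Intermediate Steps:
S(b, g) = g (S(b, g) = 1*g = g)
M = 8 (M = (2 + 0)*4 = 2*4 = 8)
M*I(15) = 8*11 = 88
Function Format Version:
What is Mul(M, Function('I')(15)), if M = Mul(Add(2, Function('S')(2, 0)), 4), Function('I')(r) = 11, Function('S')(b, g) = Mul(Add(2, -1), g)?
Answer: 88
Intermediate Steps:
Function('S')(b, g) = g (Function('S')(b, g) = Mul(1, g) = g)
M = 8 (M = Mul(Add(2, 0), 4) = Mul(2, 4) = 8)
Mul(M, Function('I')(15)) = Mul(8, 11) = 88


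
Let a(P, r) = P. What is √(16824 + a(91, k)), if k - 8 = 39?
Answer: √16915 ≈ 130.06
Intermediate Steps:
k = 47 (k = 8 + 39 = 47)
√(16824 + a(91, k)) = √(16824 + 91) = √16915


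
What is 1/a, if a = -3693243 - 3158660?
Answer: -1/6851903 ≈ -1.4594e-7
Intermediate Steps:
a = -6851903
1/a = 1/(-6851903) = -1/6851903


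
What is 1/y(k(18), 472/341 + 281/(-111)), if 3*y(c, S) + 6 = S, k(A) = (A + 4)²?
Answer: -113553/270535 ≈ -0.41973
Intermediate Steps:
k(A) = (4 + A)²
y(c, S) = -2 + S/3
1/y(k(18), 472/341 + 281/(-111)) = 1/(-2 + (472/341 + 281/(-111))/3) = 1/(-2 + (472*(1/341) + 281*(-1/111))/3) = 1/(-2 + (472/341 - 281/111)/3) = 1/(-2 + (⅓)*(-43429/37851)) = 1/(-2 - 43429/113553) = 1/(-270535/113553) = -113553/270535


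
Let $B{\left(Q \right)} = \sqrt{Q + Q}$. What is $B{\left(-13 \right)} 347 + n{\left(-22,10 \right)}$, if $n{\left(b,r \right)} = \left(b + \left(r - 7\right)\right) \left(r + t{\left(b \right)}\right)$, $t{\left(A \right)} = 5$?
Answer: $-285 + 347 i \sqrt{26} \approx -285.0 + 1769.4 i$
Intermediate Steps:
$n{\left(b,r \right)} = \left(5 + r\right) \left(-7 + b + r\right)$ ($n{\left(b,r \right)} = \left(b + \left(r - 7\right)\right) \left(r + 5\right) = \left(b + \left(-7 + r\right)\right) \left(5 + r\right) = \left(-7 + b + r\right) \left(5 + r\right) = \left(5 + r\right) \left(-7 + b + r\right)$)
$B{\left(Q \right)} = \sqrt{2} \sqrt{Q}$ ($B{\left(Q \right)} = \sqrt{2 Q} = \sqrt{2} \sqrt{Q}$)
$B{\left(-13 \right)} 347 + n{\left(-22,10 \right)} = \sqrt{2} \sqrt{-13} \cdot 347 - \left(385 - 100\right) = \sqrt{2} i \sqrt{13} \cdot 347 - 285 = i \sqrt{26} \cdot 347 - 285 = 347 i \sqrt{26} - 285 = -285 + 347 i \sqrt{26}$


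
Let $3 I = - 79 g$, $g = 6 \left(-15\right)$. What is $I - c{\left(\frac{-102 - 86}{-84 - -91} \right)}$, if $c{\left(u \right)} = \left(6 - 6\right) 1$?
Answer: $2370$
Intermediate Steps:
$g = -90$
$I = 2370$ ($I = \frac{\left(-79\right) \left(-90\right)}{3} = \frac{1}{3} \cdot 7110 = 2370$)
$c{\left(u \right)} = 0$ ($c{\left(u \right)} = 0 \cdot 1 = 0$)
$I - c{\left(\frac{-102 - 86}{-84 - -91} \right)} = 2370 - 0 = 2370 + 0 = 2370$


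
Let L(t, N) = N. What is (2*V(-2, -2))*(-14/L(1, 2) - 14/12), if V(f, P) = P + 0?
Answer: 98/3 ≈ 32.667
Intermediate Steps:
V(f, P) = P
(2*V(-2, -2))*(-14/L(1, 2) - 14/12) = (2*(-2))*(-14/2 - 14/12) = -4*(-14*½ - 14*1/12) = -4*(-7 - 7/6) = -4*(-49/6) = 98/3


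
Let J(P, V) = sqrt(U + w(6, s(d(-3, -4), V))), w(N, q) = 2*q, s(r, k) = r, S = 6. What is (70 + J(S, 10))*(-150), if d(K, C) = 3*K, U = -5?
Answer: -10500 - 150*I*sqrt(23) ≈ -10500.0 - 719.38*I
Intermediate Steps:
J(P, V) = I*sqrt(23) (J(P, V) = sqrt(-5 + 2*(3*(-3))) = sqrt(-5 + 2*(-9)) = sqrt(-5 - 18) = sqrt(-23) = I*sqrt(23))
(70 + J(S, 10))*(-150) = (70 + I*sqrt(23))*(-150) = -10500 - 150*I*sqrt(23)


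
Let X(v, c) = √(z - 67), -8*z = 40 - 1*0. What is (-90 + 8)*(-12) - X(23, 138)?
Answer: 984 - 6*I*√2 ≈ 984.0 - 8.4853*I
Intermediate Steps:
z = -5 (z = -(40 - 1*0)/8 = -(40 + 0)/8 = -⅛*40 = -5)
X(v, c) = 6*I*√2 (X(v, c) = √(-5 - 67) = √(-72) = 6*I*√2)
(-90 + 8)*(-12) - X(23, 138) = (-90 + 8)*(-12) - 6*I*√2 = -82*(-12) - 6*I*√2 = 984 - 6*I*√2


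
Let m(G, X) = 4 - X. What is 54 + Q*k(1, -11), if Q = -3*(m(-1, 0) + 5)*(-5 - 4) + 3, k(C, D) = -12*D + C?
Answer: 32772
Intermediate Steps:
k(C, D) = C - 12*D
Q = 246 (Q = -3*((4 - 1*0) + 5)*(-5 - 4) + 3 = -3*((4 + 0) + 5)*(-9) + 3 = -3*(4 + 5)*(-9) + 3 = -27*(-9) + 3 = -3*(-81) + 3 = 243 + 3 = 246)
54 + Q*k(1, -11) = 54 + 246*(1 - 12*(-11)) = 54 + 246*(1 + 132) = 54 + 246*133 = 54 + 32718 = 32772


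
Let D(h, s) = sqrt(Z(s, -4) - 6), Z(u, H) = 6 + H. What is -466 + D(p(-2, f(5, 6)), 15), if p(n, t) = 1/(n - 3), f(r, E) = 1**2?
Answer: -466 + 2*I ≈ -466.0 + 2.0*I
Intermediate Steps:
f(r, E) = 1
p(n, t) = 1/(-3 + n)
D(h, s) = 2*I (D(h, s) = sqrt((6 - 4) - 6) = sqrt(2 - 6) = sqrt(-4) = 2*I)
-466 + D(p(-2, f(5, 6)), 15) = -466 + 2*I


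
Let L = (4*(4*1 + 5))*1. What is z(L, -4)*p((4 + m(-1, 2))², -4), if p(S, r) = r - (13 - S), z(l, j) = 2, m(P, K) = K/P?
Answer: -26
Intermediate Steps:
L = 36 (L = (4*(4 + 5))*1 = (4*9)*1 = 36*1 = 36)
p(S, r) = -13 + S + r (p(S, r) = r + (-13 + S) = -13 + S + r)
z(L, -4)*p((4 + m(-1, 2))², -4) = 2*(-13 + (4 + 2/(-1))² - 4) = 2*(-13 + (4 + 2*(-1))² - 4) = 2*(-13 + (4 - 2)² - 4) = 2*(-13 + 2² - 4) = 2*(-13 + 4 - 4) = 2*(-13) = -26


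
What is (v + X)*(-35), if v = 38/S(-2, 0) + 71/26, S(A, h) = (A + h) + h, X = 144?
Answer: -116235/26 ≈ -4470.6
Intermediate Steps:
S(A, h) = A + 2*h
v = -423/26 (v = 38/(-2 + 2*0) + 71/26 = 38/(-2 + 0) + 71*(1/26) = 38/(-2) + 71/26 = 38*(-½) + 71/26 = -19 + 71/26 = -423/26 ≈ -16.269)
(v + X)*(-35) = (-423/26 + 144)*(-35) = (3321/26)*(-35) = -116235/26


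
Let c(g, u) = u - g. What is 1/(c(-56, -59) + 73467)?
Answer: 1/73464 ≈ 1.3612e-5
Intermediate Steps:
1/(c(-56, -59) + 73467) = 1/((-59 - 1*(-56)) + 73467) = 1/((-59 + 56) + 73467) = 1/(-3 + 73467) = 1/73464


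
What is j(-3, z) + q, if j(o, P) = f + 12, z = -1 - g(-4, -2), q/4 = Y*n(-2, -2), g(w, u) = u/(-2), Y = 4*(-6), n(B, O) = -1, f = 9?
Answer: 117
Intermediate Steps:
Y = -24
g(w, u) = -u/2 (g(w, u) = u*(-1/2) = -u/2)
q = 96 (q = 4*(-24*(-1)) = 4*24 = 96)
z = -2 (z = -1 - (-1)*(-2)/2 = -1 - 1*1 = -1 - 1 = -2)
j(o, P) = 21 (j(o, P) = 9 + 12 = 21)
j(-3, z) + q = 21 + 96 = 117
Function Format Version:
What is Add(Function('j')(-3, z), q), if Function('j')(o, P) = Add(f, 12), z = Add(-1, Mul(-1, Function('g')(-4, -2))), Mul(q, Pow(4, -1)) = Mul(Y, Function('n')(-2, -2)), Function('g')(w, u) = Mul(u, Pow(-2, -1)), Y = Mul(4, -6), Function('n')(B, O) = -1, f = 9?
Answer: 117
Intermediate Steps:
Y = -24
Function('g')(w, u) = Mul(Rational(-1, 2), u) (Function('g')(w, u) = Mul(u, Rational(-1, 2)) = Mul(Rational(-1, 2), u))
q = 96 (q = Mul(4, Mul(-24, -1)) = Mul(4, 24) = 96)
z = -2 (z = Add(-1, Mul(-1, Mul(Rational(-1, 2), -2))) = Add(-1, Mul(-1, 1)) = Add(-1, -1) = -2)
Function('j')(o, P) = 21 (Function('j')(o, P) = Add(9, 12) = 21)
Add(Function('j')(-3, z), q) = Add(21, 96) = 117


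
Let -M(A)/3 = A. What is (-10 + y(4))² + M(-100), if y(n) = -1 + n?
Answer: 349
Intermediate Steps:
M(A) = -3*A
(-10 + y(4))² + M(-100) = (-10 + (-1 + 4))² - 3*(-100) = (-10 + 3)² + 300 = (-7)² + 300 = 49 + 300 = 349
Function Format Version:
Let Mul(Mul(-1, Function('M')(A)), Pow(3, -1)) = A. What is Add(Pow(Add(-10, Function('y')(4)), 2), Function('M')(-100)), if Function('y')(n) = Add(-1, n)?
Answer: 349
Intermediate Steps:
Function('M')(A) = Mul(-3, A)
Add(Pow(Add(-10, Function('y')(4)), 2), Function('M')(-100)) = Add(Pow(Add(-10, Add(-1, 4)), 2), Mul(-3, -100)) = Add(Pow(Add(-10, 3), 2), 300) = Add(Pow(-7, 2), 300) = Add(49, 300) = 349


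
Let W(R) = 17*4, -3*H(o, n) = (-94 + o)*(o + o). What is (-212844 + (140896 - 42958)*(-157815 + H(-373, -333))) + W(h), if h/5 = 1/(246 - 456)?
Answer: -26829577018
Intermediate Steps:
H(o, n) = -2*o*(-94 + o)/3 (H(o, n) = -(-94 + o)*(o + o)/3 = -(-94 + o)*2*o/3 = -2*o*(-94 + o)/3)
h = -1/42 (h = 5/(246 - 456) = 5/(-210) = 5*(-1/210) = -1/42 ≈ -0.023810)
W(R) = 68
(-212844 + (140896 - 42958)*(-157815 + H(-373, -333))) + W(h) = (-212844 + (140896 - 42958)*(-157815 + (⅔)*(-373)*(94 - 1*(-373)))) + 68 = (-212844 + 97938*(-157815 + (⅔)*(-373)*(94 + 373))) + 68 = (-212844 + 97938*(-157815 + (⅔)*(-373)*467)) + 68 = (-212844 + 97938*(-157815 - 348382/3)) + 68 = (-212844 + 97938*(-821827/3)) + 68 = (-212844 - 26829364242) + 68 = -26829577086 + 68 = -26829577018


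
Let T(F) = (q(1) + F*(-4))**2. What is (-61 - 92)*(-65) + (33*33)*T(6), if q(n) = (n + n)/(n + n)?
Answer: 586026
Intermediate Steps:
q(n) = 1 (q(n) = (2*n)/((2*n)) = (2*n)*(1/(2*n)) = 1)
T(F) = (1 - 4*F)**2 (T(F) = (1 + F*(-4))**2 = (1 - 4*F)**2)
(-61 - 92)*(-65) + (33*33)*T(6) = (-61 - 92)*(-65) + (33*33)*(-1 + 4*6)**2 = -153*(-65) + 1089*(-1 + 24)**2 = 9945 + 1089*23**2 = 9945 + 1089*529 = 9945 + 576081 = 586026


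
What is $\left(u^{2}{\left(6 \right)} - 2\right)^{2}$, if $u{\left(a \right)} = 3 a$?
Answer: $103684$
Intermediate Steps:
$\left(u^{2}{\left(6 \right)} - 2\right)^{2} = \left(\left(3 \cdot 6\right)^{2} - 2\right)^{2} = \left(18^{2} - 2\right)^{2} = \left(324 - 2\right)^{2} = 322^{2} = 103684$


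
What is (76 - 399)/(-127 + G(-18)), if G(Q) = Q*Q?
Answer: -323/197 ≈ -1.6396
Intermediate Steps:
G(Q) = Q**2
(76 - 399)/(-127 + G(-18)) = (76 - 399)/(-127 + (-18)**2) = -323/(-127 + 324) = -323/197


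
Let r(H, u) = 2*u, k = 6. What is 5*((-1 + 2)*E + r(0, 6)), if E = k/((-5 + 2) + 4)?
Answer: 90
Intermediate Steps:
E = 6 (E = 6/((-5 + 2) + 4) = 6/(-3 + 4) = 6/1 = 6*1 = 6)
5*((-1 + 2)*E + r(0, 6)) = 5*((-1 + 2)*6 + 2*6) = 5*(1*6 + 12) = 5*(6 + 12) = 5*18 = 90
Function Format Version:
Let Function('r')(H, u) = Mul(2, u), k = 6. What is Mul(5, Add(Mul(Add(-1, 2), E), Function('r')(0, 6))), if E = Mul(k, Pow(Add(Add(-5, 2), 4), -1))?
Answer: 90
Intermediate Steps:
E = 6 (E = Mul(6, Pow(Add(Add(-5, 2), 4), -1)) = Mul(6, Pow(Add(-3, 4), -1)) = Mul(6, Pow(1, -1)) = Mul(6, 1) = 6)
Mul(5, Add(Mul(Add(-1, 2), E), Function('r')(0, 6))) = Mul(5, Add(Mul(Add(-1, 2), 6), Mul(2, 6))) = Mul(5, Add(Mul(1, 6), 12)) = Mul(5, Add(6, 12)) = Mul(5, 18) = 90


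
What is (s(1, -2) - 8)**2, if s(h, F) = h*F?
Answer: 100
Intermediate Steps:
s(h, F) = F*h
(s(1, -2) - 8)**2 = (-2*1 - 8)**2 = (-2 - 8)**2 = (-10)**2 = 100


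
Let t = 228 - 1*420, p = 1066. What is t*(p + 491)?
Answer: -298944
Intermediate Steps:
t = -192 (t = 228 - 420 = -192)
t*(p + 491) = -192*(1066 + 491) = -192*1557 = -298944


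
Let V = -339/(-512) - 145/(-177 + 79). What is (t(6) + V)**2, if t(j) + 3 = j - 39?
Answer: 721543216969/629407744 ≈ 1146.4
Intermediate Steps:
t(j) = -42 + j (t(j) = -3 + (j - 39) = -3 + (-39 + j) = -42 + j)
V = 53731/25088 (V = -339*(-1/512) - 145/(-98) = 339/512 - 145*(-1/98) = 339/512 + 145/98 = 53731/25088 ≈ 2.1417)
(t(6) + V)**2 = ((-42 + 6) + 53731/25088)**2 = (-36 + 53731/25088)**2 = (-849437/25088)**2 = 721543216969/629407744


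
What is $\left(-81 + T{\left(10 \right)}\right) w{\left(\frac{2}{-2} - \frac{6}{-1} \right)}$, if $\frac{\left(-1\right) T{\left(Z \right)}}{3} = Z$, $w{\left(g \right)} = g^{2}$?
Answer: $-2775$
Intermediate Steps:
$T{\left(Z \right)} = - 3 Z$
$\left(-81 + T{\left(10 \right)}\right) w{\left(\frac{2}{-2} - \frac{6}{-1} \right)} = \left(-81 - 30\right) \left(\frac{2}{-2} - \frac{6}{-1}\right)^{2} = \left(-81 - 30\right) \left(2 \left(- \frac{1}{2}\right) - -6\right)^{2} = - 111 \left(-1 + 6\right)^{2} = - 111 \cdot 5^{2} = \left(-111\right) 25 = -2775$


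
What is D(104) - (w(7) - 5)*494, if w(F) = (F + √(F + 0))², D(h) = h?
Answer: -25090 - 6916*√7 ≈ -43388.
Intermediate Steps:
w(F) = (F + √F)²
D(104) - (w(7) - 5)*494 = 104 - ((7 + √7)² - 5)*494 = 104 - (-5 + (7 + √7)²)*494 = 104 - (-2470 + 494*(7 + √7)²) = 104 + (2470 - 494*(7 + √7)²) = 2574 - 494*(7 + √7)²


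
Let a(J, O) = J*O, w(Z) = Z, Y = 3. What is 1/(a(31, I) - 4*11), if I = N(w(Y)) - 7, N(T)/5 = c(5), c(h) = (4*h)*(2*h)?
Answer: 1/30739 ≈ 3.2532e-5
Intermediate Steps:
c(h) = 8*h²
N(T) = 1000 (N(T) = 5*(8*5²) = 5*(8*25) = 5*200 = 1000)
I = 993 (I = 1000 - 7 = 993)
1/(a(31, I) - 4*11) = 1/(31*993 - 4*11) = 1/(30783 - 44) = 1/30739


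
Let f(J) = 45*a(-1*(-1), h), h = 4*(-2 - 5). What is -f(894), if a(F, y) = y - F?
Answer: 1305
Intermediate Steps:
h = -28 (h = 4*(-7) = -28)
f(J) = -1305 (f(J) = 45*(-28 - (-1)*(-1)) = 45*(-28 - 1*1) = 45*(-28 - 1) = 45*(-29) = -1305)
-f(894) = -1*(-1305) = 1305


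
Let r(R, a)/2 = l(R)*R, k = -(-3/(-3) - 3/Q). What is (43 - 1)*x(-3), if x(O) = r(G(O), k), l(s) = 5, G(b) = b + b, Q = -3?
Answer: -2520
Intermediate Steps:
G(b) = 2*b
k = -2 (k = -(-3/(-3) - 3/(-3)) = -(-3*(-⅓) - 3*(-⅓)) = -(1 + 1) = -1*2 = -2)
r(R, a) = 10*R (r(R, a) = 2*(5*R) = 10*R)
x(O) = 20*O (x(O) = 10*(2*O) = 20*O)
(43 - 1)*x(-3) = (43 - 1)*(20*(-3)) = 42*(-60) = -2520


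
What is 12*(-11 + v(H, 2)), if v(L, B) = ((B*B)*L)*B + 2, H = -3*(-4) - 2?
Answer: 852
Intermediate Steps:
H = 10 (H = 12 - 2 = 10)
v(L, B) = 2 + L*B**3 (v(L, B) = (B**2*L)*B + 2 = (L*B**2)*B + 2 = L*B**3 + 2 = 2 + L*B**3)
12*(-11 + v(H, 2)) = 12*(-11 + (2 + 10*2**3)) = 12*(-11 + (2 + 10*8)) = 12*(-11 + (2 + 80)) = 12*(-11 + 82) = 12*71 = 852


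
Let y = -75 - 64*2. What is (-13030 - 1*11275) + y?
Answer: -24508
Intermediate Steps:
y = -203 (y = -75 - 128 = -203)
(-13030 - 1*11275) + y = (-13030 - 1*11275) - 203 = (-13030 - 11275) - 203 = -24305 - 203 = -24508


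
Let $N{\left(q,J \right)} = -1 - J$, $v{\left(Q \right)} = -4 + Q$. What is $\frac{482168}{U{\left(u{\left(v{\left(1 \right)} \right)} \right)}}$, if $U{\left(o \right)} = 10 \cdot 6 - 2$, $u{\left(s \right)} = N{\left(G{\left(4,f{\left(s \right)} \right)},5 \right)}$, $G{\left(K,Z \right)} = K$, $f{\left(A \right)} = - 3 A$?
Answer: $\frac{241084}{29} \approx 8313.2$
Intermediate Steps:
$u{\left(s \right)} = -6$ ($u{\left(s \right)} = -1 - 5 = -6$)
$U{\left(o \right)} = 58$ ($U{\left(o \right)} = 60 - 2 = 58$)
$\frac{482168}{U{\left(u{\left(v{\left(1 \right)} \right)} \right)}} = \frac{482168}{58} = 482168 \cdot \frac{1}{58} = \frac{241084}{29}$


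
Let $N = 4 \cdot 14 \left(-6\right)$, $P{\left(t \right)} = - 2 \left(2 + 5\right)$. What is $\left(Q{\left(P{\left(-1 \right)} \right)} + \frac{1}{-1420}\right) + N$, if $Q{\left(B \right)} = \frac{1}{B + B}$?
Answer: $- \frac{1670101}{4970} \approx -336.04$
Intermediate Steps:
$P{\left(t \right)} = -14$ ($P{\left(t \right)} = \left(-2\right) 7 = -14$)
$N = -336$ ($N = 56 \left(-6\right) = -336$)
$Q{\left(B \right)} = \frac{1}{2 B}$
$\left(Q{\left(P{\left(-1 \right)} \right)} + \frac{1}{-1420}\right) + N = \left(\frac{1}{2 \left(-14\right)} + \frac{1}{-1420}\right) - 336 = \left(\frac{1}{2} \left(- \frac{1}{14}\right) - \frac{1}{1420}\right) - 336 = \left(- \frac{1}{28} - \frac{1}{1420}\right) - 336 = - \frac{181}{4970} - 336 = - \frac{1670101}{4970}$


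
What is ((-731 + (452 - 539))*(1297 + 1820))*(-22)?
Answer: 56093532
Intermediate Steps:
((-731 + (452 - 539))*(1297 + 1820))*(-22) = ((-731 - 87)*3117)*(-22) = -818*3117*(-22) = -2549706*(-22) = 56093532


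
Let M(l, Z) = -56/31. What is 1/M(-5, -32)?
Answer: -31/56 ≈ -0.55357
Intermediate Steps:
M(l, Z) = -56/31 (M(l, Z) = -56*1/31 = -56/31)
1/M(-5, -32) = 1/(-56/31) = -31/56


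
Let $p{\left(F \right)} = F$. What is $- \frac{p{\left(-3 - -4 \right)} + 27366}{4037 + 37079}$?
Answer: $- \frac{27367}{41116} \approx -0.6656$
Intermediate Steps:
$- \frac{p{\left(-3 - -4 \right)} + 27366}{4037 + 37079} = - \frac{\left(-3 - -4\right) + 27366}{4037 + 37079} = - \frac{\left(-3 + 4\right) + 27366}{41116} = - \frac{1 + 27366}{41116} = - \frac{27367}{41116}$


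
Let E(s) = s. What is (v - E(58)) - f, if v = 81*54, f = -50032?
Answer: 54348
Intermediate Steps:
v = 4374
(v - E(58)) - f = (4374 - 1*58) - 1*(-50032) = (4374 - 58) + 50032 = 4316 + 50032 = 54348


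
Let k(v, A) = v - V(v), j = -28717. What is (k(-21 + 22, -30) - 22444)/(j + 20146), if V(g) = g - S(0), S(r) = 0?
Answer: 22444/8571 ≈ 2.6186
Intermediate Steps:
V(g) = g (V(g) = g - 1*0 = g + 0 = g)
k(v, A) = 0 (k(v, A) = v - v = 0)
(k(-21 + 22, -30) - 22444)/(j + 20146) = (0 - 22444)/(-28717 + 20146) = -22444/(-8571) = -22444*(-1/8571) = 22444/8571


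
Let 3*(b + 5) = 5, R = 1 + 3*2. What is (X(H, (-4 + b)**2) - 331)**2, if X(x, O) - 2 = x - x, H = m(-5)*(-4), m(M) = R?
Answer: 108241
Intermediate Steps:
R = 7 (R = 1 + 6 = 7)
m(M) = 7
b = -10/3 (b = -5 + (1/3)*5 = -5 + 5/3 = -10/3 ≈ -3.3333)
H = -28 (H = 7*(-4) = -28)
X(x, O) = 2 (X(x, O) = 2 + (x - x) = 2 + 0 = 2)
(X(H, (-4 + b)**2) - 331)**2 = (2 - 331)**2 = (-329)**2 = 108241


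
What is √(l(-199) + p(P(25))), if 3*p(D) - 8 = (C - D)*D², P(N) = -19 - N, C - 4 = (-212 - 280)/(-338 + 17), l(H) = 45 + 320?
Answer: √370177949/107 ≈ 179.81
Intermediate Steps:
l(H) = 365
C = 592/107 (C = 4 + (-212 - 280)/(-338 + 17) = 4 - 492/(-321) = 4 - 492*(-1/321) = 4 + 164/107 = 592/107 ≈ 5.5327)
p(D) = 8/3 + D²*(592/107 - D)/3 (p(D) = 8/3 + ((592/107 - D)*D²)/3 = 8/3 + (D²*(592/107 - D))/3 = 8/3 + D²*(592/107 - D)/3)
√(l(-199) + p(P(25))) = √(365 + (8/3 - (-19 - 1*25)³/3 + 592*(-19 - 1*25)²/321)) = √(365 + (8/3 - (-19 - 25)³/3 + 592*(-19 - 25)²/321)) = √(365 + (8/3 - ⅓*(-44)³ + (592/321)*(-44)²)) = √(365 + (8/3 - ⅓*(-85184) + (592/321)*1936)) = √(365 + (8/3 + 85184/3 + 1146112/321)) = √(365 + 3420552/107) = √(3459607/107) = √370177949/107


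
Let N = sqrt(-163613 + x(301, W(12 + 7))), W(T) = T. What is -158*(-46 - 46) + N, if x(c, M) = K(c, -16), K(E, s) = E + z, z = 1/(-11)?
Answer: 14536 + I*sqrt(19760763)/11 ≈ 14536.0 + 404.12*I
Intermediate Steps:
z = -1/11 ≈ -0.090909
K(E, s) = -1/11 + E (K(E, s) = E - 1/11 = -1/11 + E)
x(c, M) = -1/11 + c
N = I*sqrt(19760763)/11 (N = sqrt(-163613 + (-1/11 + 301)) = sqrt(-163613 + 3310/11) = sqrt(-1796433/11) = I*sqrt(19760763)/11 ≈ 404.12*I)
-158*(-46 - 46) + N = -158*(-46 - 46) + I*sqrt(19760763)/11 = -158*(-92) + I*sqrt(19760763)/11 = 14536 + I*sqrt(19760763)/11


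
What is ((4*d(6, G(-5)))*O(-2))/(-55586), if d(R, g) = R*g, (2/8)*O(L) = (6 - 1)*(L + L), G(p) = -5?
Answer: -4800/27793 ≈ -0.17271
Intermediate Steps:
O(L) = 40*L (O(L) = 4*((6 - 1)*(L + L)) = 4*(5*(2*L)) = 4*(10*L) = 40*L)
((4*d(6, G(-5)))*O(-2))/(-55586) = ((4*(6*(-5)))*(40*(-2)))/(-55586) = ((4*(-30))*(-80))*(-1/55586) = -120*(-80)*(-1/55586) = 9600*(-1/55586) = -4800/27793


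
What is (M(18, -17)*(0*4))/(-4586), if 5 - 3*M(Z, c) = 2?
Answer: 0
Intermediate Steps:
M(Z, c) = 1 (M(Z, c) = 5/3 - ⅓*2 = 5/3 - ⅔ = 1)
(M(18, -17)*(0*4))/(-4586) = (1*(0*4))/(-4586) = (1*0)*(-1/4586) = 0*(-1/4586) = 0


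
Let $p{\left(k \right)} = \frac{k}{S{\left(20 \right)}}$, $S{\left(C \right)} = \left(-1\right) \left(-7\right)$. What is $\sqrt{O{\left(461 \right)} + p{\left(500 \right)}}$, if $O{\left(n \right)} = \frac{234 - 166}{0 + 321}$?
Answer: $\frac{4 \sqrt{22607067}}{2247} \approx 8.4641$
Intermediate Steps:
$O{\left(n \right)} = \frac{68}{321}$
$S{\left(C \right)} = 7$
$p{\left(k \right)} = \frac{k}{7}$
$\sqrt{O{\left(461 \right)} + p{\left(500 \right)}} = \sqrt{\frac{68}{321} + \frac{1}{7} \cdot 500} = \sqrt{\frac{68}{321} + \frac{500}{7}} = \sqrt{\frac{160976}{2247}} = \frac{4 \sqrt{22607067}}{2247}$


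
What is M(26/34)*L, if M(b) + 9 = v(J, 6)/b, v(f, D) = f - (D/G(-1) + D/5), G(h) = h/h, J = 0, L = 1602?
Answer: -1917594/65 ≈ -29501.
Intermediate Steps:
G(h) = 1
v(f, D) = f - 6*D/5 (v(f, D) = f - (D/1 + D/5) = f - (D*1 + D*(⅕)) = f - (D + D/5) = f - 6*D/5)
M(b) = -9 - 36/(5*b) (M(b) = -9 + (0 - 6/5*6)/b = -9 + (0 - 36/5)/b = -9 - 36/(5*b))
M(26/34)*L = (-9 - 36/(5*(26/34)))*1602 = (-9 - 36/(5*(26*(1/34))))*1602 = (-9 - 36/(5*13/17))*1602 = (-9 - 36/5*17/13)*1602 = (-9 - 612/65)*1602 = -1197/65*1602 = -1917594/65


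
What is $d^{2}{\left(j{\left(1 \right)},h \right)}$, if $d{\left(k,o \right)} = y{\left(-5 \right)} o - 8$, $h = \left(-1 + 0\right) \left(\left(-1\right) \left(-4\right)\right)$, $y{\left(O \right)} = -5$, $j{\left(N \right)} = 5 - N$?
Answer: $144$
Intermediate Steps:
$h = -4$ ($h = \left(-1\right) 4 = -4$)
$d{\left(k,o \right)} = -8 - 5 o$ ($d{\left(k,o \right)} = - 5 o - 8 = -8 - 5 o$)
$d^{2}{\left(j{\left(1 \right)},h \right)} = \left(-8 - -20\right)^{2} = \left(-8 + 20\right)^{2} = 12^{2} = 144$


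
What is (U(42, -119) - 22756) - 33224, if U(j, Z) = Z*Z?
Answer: -41819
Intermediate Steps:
U(j, Z) = Z**2
(U(42, -119) - 22756) - 33224 = ((-119)**2 - 22756) - 33224 = (14161 - 22756) - 33224 = -8595 - 33224 = -41819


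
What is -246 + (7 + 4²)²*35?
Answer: 18269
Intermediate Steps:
-246 + (7 + 4²)²*35 = -246 + (7 + 16)²*35 = -246 + 23²*35 = -246 + 529*35 = -246 + 18515 = 18269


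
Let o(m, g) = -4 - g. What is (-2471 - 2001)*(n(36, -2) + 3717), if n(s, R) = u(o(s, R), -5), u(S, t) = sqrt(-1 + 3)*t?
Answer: -16622424 + 22360*sqrt(2) ≈ -1.6591e+7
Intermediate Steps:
u(S, t) = t*sqrt(2) (u(S, t) = sqrt(2)*t = t*sqrt(2))
n(s, R) = -5*sqrt(2)
(-2471 - 2001)*(n(36, -2) + 3717) = (-2471 - 2001)*(-5*sqrt(2) + 3717) = -4472*(3717 - 5*sqrt(2)) = -16622424 + 22360*sqrt(2)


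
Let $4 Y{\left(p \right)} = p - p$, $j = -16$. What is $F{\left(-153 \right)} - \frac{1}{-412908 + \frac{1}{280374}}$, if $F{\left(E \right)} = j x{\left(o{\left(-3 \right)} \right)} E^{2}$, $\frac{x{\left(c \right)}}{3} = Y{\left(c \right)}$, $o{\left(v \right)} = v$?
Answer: $\frac{280374}{115768667591} \approx 2.4218 \cdot 10^{-6}$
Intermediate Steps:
$Y{\left(p \right)} = 0$ ($Y{\left(p \right)} = \frac{p - p}{4} = \frac{1}{4} \cdot 0 = 0$)
$x{\left(c \right)} = 0$ ($x{\left(c \right)} = 3 \cdot 0 = 0$)
$F{\left(E \right)} = 0$ ($F{\left(E \right)} = - 16 \cdot 0 E^{2} = \left(-16\right) 0 = 0$)
$F{\left(-153 \right)} - \frac{1}{-412908 + \frac{1}{280374}} = 0 - \frac{1}{-412908 + \frac{1}{280374}} = 0 - \frac{1}{- \frac{115768667591}{280374}} = 0 - - \frac{280374}{115768667591} = 0 + \frac{280374}{115768667591} = \frac{280374}{115768667591}$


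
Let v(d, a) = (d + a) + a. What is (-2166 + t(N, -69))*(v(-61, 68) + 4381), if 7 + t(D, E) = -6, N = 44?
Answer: -9709624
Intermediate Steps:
v(d, a) = d + 2*a (v(d, a) = (a + d) + a = d + 2*a)
t(D, E) = -13 (t(D, E) = -7 - 6 = -13)
(-2166 + t(N, -69))*(v(-61, 68) + 4381) = (-2166 - 13)*((-61 + 2*68) + 4381) = -2179*((-61 + 136) + 4381) = -2179*(75 + 4381) = -2179*4456 = -9709624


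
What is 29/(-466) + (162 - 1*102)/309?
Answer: 6333/47998 ≈ 0.13194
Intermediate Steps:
29/(-466) + (162 - 1*102)/309 = 29*(-1/466) + (162 - 102)*(1/309) = -29/466 + 60*(1/309) = -29/466 + 20/103 = 6333/47998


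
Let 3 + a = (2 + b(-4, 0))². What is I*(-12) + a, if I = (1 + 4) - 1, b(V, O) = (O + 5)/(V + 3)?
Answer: -42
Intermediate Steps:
b(V, O) = (5 + O)/(3 + V)
I = 4 (I = 5 - 1 = 4)
a = 6 (a = -3 + (2 + (5 + 0)/(3 - 4))² = -3 + (2 + 5/(-1))² = -3 + (2 - 1*5)² = -3 + (2 - 5)² = -3 + (-3)² = -3 + 9 = 6)
I*(-12) + a = 4*(-12) + 6 = -48 + 6 = -42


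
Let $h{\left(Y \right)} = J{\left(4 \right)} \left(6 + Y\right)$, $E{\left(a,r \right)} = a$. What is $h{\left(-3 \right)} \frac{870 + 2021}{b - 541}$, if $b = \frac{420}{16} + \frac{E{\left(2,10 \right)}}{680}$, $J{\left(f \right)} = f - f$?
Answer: $0$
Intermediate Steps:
$J{\left(f \right)} = 0$
$h{\left(Y \right)} = 0$ ($h{\left(Y \right)} = 0 \left(6 + Y\right) = 0$)
$b = \frac{4463}{170}$ ($b = \frac{420}{16} + \frac{2}{680} = 420 \cdot \frac{1}{16} + 2 \cdot \frac{1}{680} = \frac{105}{4} + \frac{1}{340} = \frac{4463}{170} \approx 26.253$)
$h{\left(-3 \right)} \frac{870 + 2021}{b - 541} = 0 \frac{870 + 2021}{\frac{4463}{170} - 541} = 0 \frac{2891}{- \frac{87507}{170}} = 0 \cdot 2891 \left(- \frac{170}{87507}\right) = 0 \left(- \frac{70210}{12501}\right) = 0$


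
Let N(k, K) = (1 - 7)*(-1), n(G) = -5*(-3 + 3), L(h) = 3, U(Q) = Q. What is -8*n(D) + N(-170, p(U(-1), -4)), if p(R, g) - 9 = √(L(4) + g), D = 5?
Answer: 6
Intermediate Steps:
n(G) = 0 (n(G) = -5*0 = 0)
p(R, g) = 9 + √(3 + g)
N(k, K) = 6 (N(k, K) = -6*(-1) = 6)
-8*n(D) + N(-170, p(U(-1), -4)) = -8*0 + 6 = 0 + 6 = 6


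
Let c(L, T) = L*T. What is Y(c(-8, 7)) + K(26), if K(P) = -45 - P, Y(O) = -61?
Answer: -132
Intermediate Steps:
Y(c(-8, 7)) + K(26) = -61 + (-45 - 1*26) = -61 + (-45 - 26) = -61 - 71 = -132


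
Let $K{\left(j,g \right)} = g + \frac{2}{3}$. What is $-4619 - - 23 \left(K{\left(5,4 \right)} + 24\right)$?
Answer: $- \frac{11879}{3} \approx -3959.7$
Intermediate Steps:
$K{\left(j,g \right)} = \frac{2}{3} + g$ ($K{\left(j,g \right)} = g + 2 \cdot \frac{1}{3} = g + \frac{2}{3} = \frac{2}{3} + g$)
$-4619 - - 23 \left(K{\left(5,4 \right)} + 24\right) = -4619 - - 23 \left(\left(\frac{2}{3} + 4\right) + 24\right) = -4619 - - 23 \left(\frac{14}{3} + 24\right) = -4619 - \left(-23\right) \frac{86}{3} = -4619 - - \frac{1978}{3} = -4619 + \frac{1978}{3} = - \frac{11879}{3}$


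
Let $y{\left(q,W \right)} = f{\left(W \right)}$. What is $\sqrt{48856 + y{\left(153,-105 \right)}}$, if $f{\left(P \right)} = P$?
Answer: $\sqrt{48751} \approx 220.8$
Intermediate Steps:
$y{\left(q,W \right)} = W$
$\sqrt{48856 + y{\left(153,-105 \right)}} = \sqrt{48856 - 105} = \sqrt{48751}$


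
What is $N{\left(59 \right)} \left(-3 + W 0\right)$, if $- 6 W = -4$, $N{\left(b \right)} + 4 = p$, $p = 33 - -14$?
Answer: $-129$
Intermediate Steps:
$p = 47$ ($p = 33 + 14 = 47$)
$N{\left(b \right)} = 43$ ($N{\left(b \right)} = -4 + 47 = 43$)
$W = \frac{2}{3}$ ($W = \left(- \frac{1}{6}\right) \left(-4\right) = \frac{2}{3} \approx 0.66667$)
$N{\left(59 \right)} \left(-3 + W 0\right) = 43 \left(-3 + \frac{2}{3} \cdot 0\right) = 43 \left(-3 + 0\right) = 43 \left(-3\right) = -129$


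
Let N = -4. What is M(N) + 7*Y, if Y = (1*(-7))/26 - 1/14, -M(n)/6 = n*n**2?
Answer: 4961/13 ≈ 381.62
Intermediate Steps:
M(n) = -6*n**3 (M(n) = -6*n*n**2 = -6*n**3)
Y = -31/91 (Y = -7*1/26 - 1*1/14 = -7/26 - 1/14 = -31/91 ≈ -0.34066)
M(N) + 7*Y = -6*(-4)**3 + 7*(-31/91) = -6*(-64) - 31/13 = 384 - 31/13 = 4961/13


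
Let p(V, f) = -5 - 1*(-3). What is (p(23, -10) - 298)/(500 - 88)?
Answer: -75/103 ≈ -0.72816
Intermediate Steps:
p(V, f) = -2 (p(V, f) = -5 + 3 = -2)
(p(23, -10) - 298)/(500 - 88) = (-2 - 298)/(500 - 88) = -300/412 = -300*1/412 = -75/103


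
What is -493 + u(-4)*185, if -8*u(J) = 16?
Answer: -863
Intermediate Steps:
u(J) = -2 (u(J) = -⅛*16 = -2)
-493 + u(-4)*185 = -493 - 2*185 = -493 - 370 = -863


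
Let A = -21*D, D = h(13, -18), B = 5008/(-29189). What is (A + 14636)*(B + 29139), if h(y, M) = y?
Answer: 12216209256469/29189 ≈ 4.1852e+8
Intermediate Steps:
B = -5008/29189 (B = 5008*(-1/29189) = -5008/29189 ≈ -0.17157)
D = 13
A = -273 (A = -21*13 = -273)
(A + 14636)*(B + 29139) = (-273 + 14636)*(-5008/29189 + 29139) = 14363*(850533263/29189) = 12216209256469/29189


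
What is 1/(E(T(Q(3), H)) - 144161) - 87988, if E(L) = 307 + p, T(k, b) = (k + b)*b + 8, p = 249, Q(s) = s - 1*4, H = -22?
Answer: -12635516741/143605 ≈ -87988.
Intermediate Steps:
Q(s) = -4 + s (Q(s) = s - 4 = -4 + s)
T(k, b) = 8 + b*(b + k) (T(k, b) = (b + k)*b + 8 = b*(b + k) + 8 = 8 + b*(b + k))
E(L) = 556 (E(L) = 307 + 249 = 556)
1/(E(T(Q(3), H)) - 144161) - 87988 = 1/(556 - 144161) - 87988 = 1/(-143605) - 87988 = -1/143605 - 87988 = -12635516741/143605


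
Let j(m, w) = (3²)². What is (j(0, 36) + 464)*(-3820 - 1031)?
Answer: -2643795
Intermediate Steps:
j(m, w) = 81 (j(m, w) = 9² = 81)
(j(0, 36) + 464)*(-3820 - 1031) = (81 + 464)*(-3820 - 1031) = 545*(-4851) = -2643795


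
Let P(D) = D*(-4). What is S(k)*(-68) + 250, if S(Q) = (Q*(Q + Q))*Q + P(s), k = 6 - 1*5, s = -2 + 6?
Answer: 1202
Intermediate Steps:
s = 4
P(D) = -4*D
k = 1 (k = 6 - 5 = 1)
S(Q) = -16 + 2*Q**3 (S(Q) = (Q*(Q + Q))*Q - 4*4 = (Q*(2*Q))*Q - 16 = (2*Q**2)*Q - 16 = 2*Q**3 - 16 = -16 + 2*Q**3)
S(k)*(-68) + 250 = (-16 + 2*1**3)*(-68) + 250 = (-16 + 2*1)*(-68) + 250 = (-16 + 2)*(-68) + 250 = -14*(-68) + 250 = 952 + 250 = 1202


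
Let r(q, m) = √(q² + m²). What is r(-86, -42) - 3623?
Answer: -3623 + 2*√2290 ≈ -3527.3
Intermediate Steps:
r(q, m) = √(m² + q²)
r(-86, -42) - 3623 = √((-42)² + (-86)²) - 3623 = √(1764 + 7396) - 3623 = √9160 - 3623 = 2*√2290 - 3623 = -3623 + 2*√2290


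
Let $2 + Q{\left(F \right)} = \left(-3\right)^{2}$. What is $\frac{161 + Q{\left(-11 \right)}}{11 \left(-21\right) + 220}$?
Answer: $- \frac{168}{11} \approx -15.273$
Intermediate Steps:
$Q{\left(F \right)} = 7$ ($Q{\left(F \right)} = -2 + \left(-3\right)^{2} = -2 + 9 = 7$)
$\frac{161 + Q{\left(-11 \right)}}{11 \left(-21\right) + 220} = \frac{161 + 7}{11 \left(-21\right) + 220} = \frac{168}{-231 + 220} = \frac{168}{-11} = 168 \left(- \frac{1}{11}\right) = - \frac{168}{11}$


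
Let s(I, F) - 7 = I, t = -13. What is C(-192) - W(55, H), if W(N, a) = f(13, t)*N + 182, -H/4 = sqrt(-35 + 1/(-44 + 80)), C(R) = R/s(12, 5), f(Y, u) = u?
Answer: 9935/19 ≈ 522.89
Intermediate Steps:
s(I, F) = 7 + I
C(R) = R/19 (C(R) = R/(7 + 12) = R/19)
H = -2*I*sqrt(1259)/3 (H = -4*sqrt(-35 + 1/(-44 + 80)) = -4*sqrt(-35 + 1/36) = -2*I*sqrt(1259)/3 ≈ -23.655*I)
W(N, a) = 182 - 13*N (W(N, a) = -13*N + 182 = 182 - 13*N)
C(-192) - W(55, H) = (1/19)*(-192) - (182 - 13*55) = -192/19 - (182 - 715) = -192/19 - 1*(-533) = -192/19 + 533 = 9935/19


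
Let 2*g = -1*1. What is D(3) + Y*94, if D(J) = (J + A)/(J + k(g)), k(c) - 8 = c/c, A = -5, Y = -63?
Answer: -35533/6 ≈ -5922.2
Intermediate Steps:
g = -1/2 (g = (-1*1)/2 = (1/2)*(-1) = -1/2 ≈ -0.50000)
k(c) = 9 (k(c) = 8 + c/c = 8 + 1 = 9)
D(J) = (-5 + J)/(9 + J) (D(J) = (J - 5)/(J + 9) = (-5 + J)/(9 + J))
D(3) + Y*94 = (-5 + 3)/(9 + 3) - 63*94 = -2/12 - 5922 = (1/12)*(-2) - 5922 = -1/6 - 5922 = -35533/6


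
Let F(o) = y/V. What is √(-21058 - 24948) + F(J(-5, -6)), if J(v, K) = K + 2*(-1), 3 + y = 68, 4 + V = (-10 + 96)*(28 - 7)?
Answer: 65/1802 + I*√46006 ≈ 0.036071 + 214.49*I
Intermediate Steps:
V = 1802 (V = -4 + (-10 + 96)*(28 - 7) = -4 + 86*21 = -4 + 1806 = 1802)
y = 65 (y = -3 + 68 = 65)
J(v, K) = -2 + K (J(v, K) = K - 2 = -2 + K)
F(o) = 65/1802
√(-21058 - 24948) + F(J(-5, -6)) = √(-21058 - 24948) + 65/1802 = √(-46006) + 65/1802 = I*√46006 + 65/1802 = 65/1802 + I*√46006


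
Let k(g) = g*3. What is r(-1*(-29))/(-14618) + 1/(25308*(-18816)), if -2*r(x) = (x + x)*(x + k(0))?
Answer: 200240128115/3480511652352 ≈ 0.057532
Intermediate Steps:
k(g) = 3*g
r(x) = -x**2 (r(x) = -(x + x)*(x + 3*0)/2 = -2*x*(x + 0)/2 = -2*x*x/2 = -x**2)
r(-1*(-29))/(-14618) + 1/(25308*(-18816)) = -(-1*(-29))**2/(-14618) + 1/(25308*(-18816)) = -1*29**2*(-1/14618) + (1/25308)*(-1/18816) = -1*841*(-1/14618) - 1/476195328 = -841*(-1/14618) - 1/476195328 = 841/14618 - 1/476195328 = 200240128115/3480511652352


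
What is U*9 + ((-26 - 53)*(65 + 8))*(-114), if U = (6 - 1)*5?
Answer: 657663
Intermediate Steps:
U = 25 (U = 5*5 = 25)
U*9 + ((-26 - 53)*(65 + 8))*(-114) = 25*9 + ((-26 - 53)*(65 + 8))*(-114) = 225 - 79*73*(-114) = 225 - 5767*(-114) = 225 + 657438 = 657663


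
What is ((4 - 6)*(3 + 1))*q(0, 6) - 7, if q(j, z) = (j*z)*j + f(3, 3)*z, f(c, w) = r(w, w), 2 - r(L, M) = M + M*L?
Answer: 473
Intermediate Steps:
r(L, M) = 2 - M - L*M (r(L, M) = 2 - (M + M*L) = 2 - (M + L*M) = 2 + (-M - L*M) = 2 - M - L*M)
f(c, w) = 2 - w - w² (f(c, w) = 2 - w - w*w = 2 - w - w²)
q(j, z) = -10*z + z*j² (q(j, z) = (j*z)*j + (2 - 1*3 - 1*3²)*z = z*j² + (2 - 3 - 1*9)*z = z*j² + (2 - 3 - 9)*z = z*j² - 10*z = -10*z + z*j²)
((4 - 6)*(3 + 1))*q(0, 6) - 7 = ((4 - 6)*(3 + 1))*(6*(-10 + 0²)) - 7 = (-2*4)*(6*(-10 + 0)) - 7 = -48*(-10) - 7 = -8*(-60) - 7 = 480 - 7 = 473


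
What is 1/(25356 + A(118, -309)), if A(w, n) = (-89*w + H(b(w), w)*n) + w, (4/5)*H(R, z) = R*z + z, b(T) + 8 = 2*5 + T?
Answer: -2/10999811 ≈ -1.8182e-7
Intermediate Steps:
b(T) = 2 + T (b(T) = -8 + (2*5 + T) = -8 + (10 + T) = 2 + T)
H(R, z) = 5*z/4 + 5*R*z/4 (H(R, z) = 5*(R*z + z)/4 = 5*(z + R*z)/4 = 5*z/4 + 5*R*z/4)
A(w, n) = -88*w + 5*n*w*(3 + w)/4 (A(w, n) = (-89*w + (5*w*(1 + (2 + w))/4)*n) + w = (-89*w + (5*w*(3 + w)/4)*n) + w = (-89*w + 5*n*w*(3 + w)/4) + w = -88*w + 5*n*w*(3 + w)/4)
1/(25356 + A(118, -309)) = 1/(25356 + (¼)*118*(-352 + 5*(-309)*(3 + 118))) = 1/(25356 + (¼)*118*(-352 + 5*(-309)*121)) = 1/(25356 + (¼)*118*(-352 - 186945)) = 1/(25356 + (¼)*118*(-187297)) = 1/(25356 - 11050523/2) = 1/(-10999811/2) = -2/10999811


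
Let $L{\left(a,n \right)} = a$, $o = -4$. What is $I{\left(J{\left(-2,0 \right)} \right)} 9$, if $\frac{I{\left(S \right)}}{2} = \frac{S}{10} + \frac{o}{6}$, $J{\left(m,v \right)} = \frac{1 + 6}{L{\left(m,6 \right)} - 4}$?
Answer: $- \frac{141}{10} \approx -14.1$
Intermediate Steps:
$J{\left(m,v \right)} = \frac{7}{-4 + m}$ ($J{\left(m,v \right)} = \frac{1 + 6}{m - 4} = \frac{7}{-4 + m}$)
$I{\left(S \right)} = - \frac{4}{3} + \frac{S}{5}$ ($I{\left(S \right)} = 2 \left(\frac{S}{10} - \frac{4}{6}\right) = 2 \left(S \frac{1}{10} - \frac{2}{3}\right) = 2 \left(\frac{S}{10} - \frac{2}{3}\right) = 2 \left(- \frac{2}{3} + \frac{S}{10}\right) = - \frac{4}{3} + \frac{S}{5}$)
$I{\left(J{\left(-2,0 \right)} \right)} 9 = \left(- \frac{4}{3} + \frac{7 \frac{1}{-4 - 2}}{5}\right) 9 = \left(- \frac{4}{3} + \frac{7 \frac{1}{-6}}{5}\right) 9 = \left(- \frac{4}{3} + \frac{7 \left(- \frac{1}{6}\right)}{5}\right) 9 = \left(- \frac{4}{3} + \frac{1}{5} \left(- \frac{7}{6}\right)\right) 9 = \left(- \frac{4}{3} - \frac{7}{30}\right) 9 = \left(- \frac{47}{30}\right) 9 = - \frac{141}{10}$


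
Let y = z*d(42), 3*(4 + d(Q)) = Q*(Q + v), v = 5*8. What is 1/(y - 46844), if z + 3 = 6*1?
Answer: -1/43412 ≈ -2.3035e-5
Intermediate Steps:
v = 40
d(Q) = -4 + Q*(40 + Q)/3 (d(Q) = -4 + (Q*(Q + 40))/3 = -4 + (Q*(40 + Q))/3 = -4 + Q*(40 + Q)/3)
z = 3 (z = -3 + 6*1 = -3 + 6 = 3)
y = 3432 (y = 3*(-4 + (1/3)*42**2 + (40/3)*42) = 3*(-4 + (1/3)*1764 + 560) = 3*(-4 + 588 + 560) = 3*1144 = 3432)
1/(y - 46844) = 1/(3432 - 46844) = 1/(-43412) = -1/43412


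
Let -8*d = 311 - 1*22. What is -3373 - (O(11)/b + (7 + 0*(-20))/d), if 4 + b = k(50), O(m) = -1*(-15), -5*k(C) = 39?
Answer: -57488044/17051 ≈ -3371.5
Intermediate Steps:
k(C) = -39/5 (k(C) = -⅕*39 = -39/5)
O(m) = 15
b = -59/5 (b = -4 - 39/5 = -59/5 ≈ -11.800)
d = -289/8 (d = -(311 - 1*22)/8 = -(311 - 22)/8 = -⅛*289 = -289/8 ≈ -36.125)
-3373 - (O(11)/b + (7 + 0*(-20))/d) = -3373 - (15/(-59/5) + (7 + 0*(-20))/(-289/8)) = -3373 - (15*(-5/59) + (7 + 0)*(-8/289)) = -3373 - (-75/59 + 7*(-8/289)) = -3373 - (-75/59 - 56/289) = -3373 - 1*(-24979/17051) = -3373 + 24979/17051 = -57488044/17051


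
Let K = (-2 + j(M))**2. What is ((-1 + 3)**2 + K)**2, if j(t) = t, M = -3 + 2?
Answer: 169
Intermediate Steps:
M = -1
K = 9 (K = (-2 - 1)**2 = (-3)**2 = 9)
((-1 + 3)**2 + K)**2 = ((-1 + 3)**2 + 9)**2 = (2**2 + 9)**2 = (4 + 9)**2 = 13**2 = 169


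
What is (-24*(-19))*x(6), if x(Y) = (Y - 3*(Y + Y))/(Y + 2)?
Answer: -1710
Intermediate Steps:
x(Y) = -5*Y/(2 + Y) (x(Y) = (Y - 6*Y)/(2 + Y) = (-5*Y)/(2 + Y) = -5*Y/(2 + Y))
(-24*(-19))*x(6) = (-24*(-19))*(-5*6/(2 + 6)) = 456*(-5*6/8) = 456*(-5*6*⅛) = 456*(-15/4) = -1710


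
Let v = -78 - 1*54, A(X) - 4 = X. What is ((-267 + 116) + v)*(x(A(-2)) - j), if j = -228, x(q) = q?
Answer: -65090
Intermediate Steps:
A(X) = 4 + X
v = -132 (v = -78 - 54 = -132)
((-267 + 116) + v)*(x(A(-2)) - j) = ((-267 + 116) - 132)*((4 - 2) - 1*(-228)) = (-151 - 132)*(2 + 228) = -283*230 = -65090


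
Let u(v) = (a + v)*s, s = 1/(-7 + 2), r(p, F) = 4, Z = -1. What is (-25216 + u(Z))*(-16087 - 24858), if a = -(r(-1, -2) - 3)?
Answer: 1032452742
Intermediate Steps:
s = -⅕ (s = 1/(-5) = -⅕ ≈ -0.20000)
a = -1 (a = -(4 - 3) = -1*1 = -1)
u(v) = ⅕ - v/5 (u(v) = (-1 + v)*(-⅕) = ⅕ - v/5)
(-25216 + u(Z))*(-16087 - 24858) = (-25216 + (⅕ - ⅕*(-1)))*(-16087 - 24858) = (-25216 + (⅕ + ⅕))*(-40945) = (-25216 + ⅖)*(-40945) = -126078/5*(-40945) = 1032452742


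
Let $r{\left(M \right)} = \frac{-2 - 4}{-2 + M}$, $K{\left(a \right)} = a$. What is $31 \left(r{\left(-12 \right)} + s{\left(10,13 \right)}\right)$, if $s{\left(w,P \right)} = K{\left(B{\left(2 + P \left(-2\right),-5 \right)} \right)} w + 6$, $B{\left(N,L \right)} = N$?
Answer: $- \frac{50685}{7} \approx -7240.7$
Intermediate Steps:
$s{\left(w,P \right)} = 6 + w \left(2 - 2 P\right)$ ($s{\left(w,P \right)} = \left(2 + P \left(-2\right)\right) w + 6 = \left(2 - 2 P\right) w + 6 = w \left(2 - 2 P\right) + 6 = 6 + w \left(2 - 2 P\right)$)
$r{\left(M \right)} = - \frac{6}{-2 + M}$
$31 \left(r{\left(-12 \right)} + s{\left(10,13 \right)}\right) = 31 \left(- \frac{6}{-2 - 12} + \left(6 - 20 \left(-1 + 13\right)\right)\right) = 31 \left(- \frac{6}{-14} + \left(6 - 20 \cdot 12\right)\right) = 31 \left(\left(-6\right) \left(- \frac{1}{14}\right) + \left(6 - 240\right)\right) = 31 \left(\frac{3}{7} - 234\right) = 31 \left(- \frac{1635}{7}\right) = - \frac{50685}{7}$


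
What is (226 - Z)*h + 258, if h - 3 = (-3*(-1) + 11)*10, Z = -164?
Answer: 56028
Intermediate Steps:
h = 143 (h = 3 + (-3*(-1) + 11)*10 = 3 + (3 + 11)*10 = 3 + 14*10 = 3 + 140 = 143)
(226 - Z)*h + 258 = (226 - 1*(-164))*143 + 258 = (226 + 164)*143 + 258 = 390*143 + 258 = 55770 + 258 = 56028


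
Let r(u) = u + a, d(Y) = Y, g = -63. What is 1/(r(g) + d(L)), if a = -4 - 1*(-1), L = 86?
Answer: 1/20 ≈ 0.050000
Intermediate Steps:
a = -3 (a = -4 + 1 = -3)
r(u) = -3 + u (r(u) = u - 3 = -3 + u)
1/(r(g) + d(L)) = 1/((-3 - 63) + 86) = 1/(-66 + 86) = 1/20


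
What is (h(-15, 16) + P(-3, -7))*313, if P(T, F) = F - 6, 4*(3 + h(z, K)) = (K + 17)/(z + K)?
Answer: -9703/4 ≈ -2425.8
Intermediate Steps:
h(z, K) = -3 + (17 + K)/(4*(K + z)) (h(z, K) = -3 + ((K + 17)/(z + K))/4 = -3 + ((17 + K)/(K + z))/4 = -3 + (17 + K)/(4*(K + z)))
P(T, F) = -6 + F
(h(-15, 16) + P(-3, -7))*313 = ((17 - 12*(-15) - 11*16)/(4*(16 - 15)) + (-6 - 7))*313 = ((¼)*(17 + 180 - 176)/1 - 13)*313 = ((¼)*1*21 - 13)*313 = (21/4 - 13)*313 = -31/4*313 = -9703/4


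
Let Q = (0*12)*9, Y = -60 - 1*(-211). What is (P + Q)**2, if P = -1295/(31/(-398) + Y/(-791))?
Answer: 121410207076900/5230369 ≈ 2.3213e+7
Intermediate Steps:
Y = 151 (Y = -60 + 211 = 151)
Q = 0 (Q = 0*9 = 0)
P = 11018630/2287 (P = -1295/(31/(-398) + 151/(-791)) = -1295/(31*(-1/398) + 151*(-1/791)) = -1295/(-31/398 - 151/791) = -1295/(-84619/314818) = -1295*(-314818/84619) = 11018630/2287 ≈ 4817.9)
(P + Q)**2 = (11018630/2287 + 0)**2 = (11018630/2287)**2 = 121410207076900/5230369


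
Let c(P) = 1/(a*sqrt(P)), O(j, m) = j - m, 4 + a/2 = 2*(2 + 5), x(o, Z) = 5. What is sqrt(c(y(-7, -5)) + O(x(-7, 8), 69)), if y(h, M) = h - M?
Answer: sqrt(-25600 - 10*I*sqrt(2))/20 ≈ 0.0022097 - 8.0*I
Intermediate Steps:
a = 20 (a = -8 + 2*(2*(2 + 5)) = -8 + 2*(2*7) = -8 + 2*14 = -8 + 28 = 20)
c(P) = 1/(20*sqrt(P))
sqrt(c(y(-7, -5)) + O(x(-7, 8), 69)) = sqrt(1/(20*sqrt(-7 - 1*(-5))) + (5 - 1*69)) = sqrt(1/(20*sqrt(-7 + 5)) + (5 - 69)) = sqrt(1/(20*sqrt(-2)) - 64) = sqrt((-I*sqrt(2)/2)/20 - 64) = sqrt(-I*sqrt(2)/40 - 64) = sqrt(-64 - I*sqrt(2)/40)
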